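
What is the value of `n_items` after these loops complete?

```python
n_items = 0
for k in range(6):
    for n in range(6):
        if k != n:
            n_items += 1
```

6² - 6 (exclude diagonal)
`n_items` takes the values: 0 → 1 → 2 → 3 → 4 → 5 → 6 → 7 → 8 → 9 → 10 → 11 → 12 → 13 → 14 → 15 → 16 → 17 → 18 → 19 → 20 → 21 → 22 → 23 → 24 → 25 → 26 → 27 → 28 → 29 → 30

Answer: 30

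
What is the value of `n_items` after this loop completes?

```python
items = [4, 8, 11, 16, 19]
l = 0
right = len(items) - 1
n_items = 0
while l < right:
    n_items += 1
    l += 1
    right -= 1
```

Iterations until pointers meet (list length 5)
`n_items` takes the values: 0 → 1 → 2

Answer: 2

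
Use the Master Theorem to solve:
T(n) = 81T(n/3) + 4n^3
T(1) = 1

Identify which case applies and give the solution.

a=81, b=3, f(n)=4n^3. log_3(81) = 4. Since c=3 < 4, Case 1 applies: T(n) = Θ(n^log_b(a)) = O(n^4).

Answer: O(n^4) - Case 1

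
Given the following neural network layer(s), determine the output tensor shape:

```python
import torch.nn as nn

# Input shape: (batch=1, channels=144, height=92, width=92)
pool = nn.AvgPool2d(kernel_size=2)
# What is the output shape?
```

Input: (1, 144, 92, 92) -> Output: (1, 144, 46, 46)

Answer: (1, 144, 46, 46)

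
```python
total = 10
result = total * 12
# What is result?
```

Trace:
`total = 10` → total = 10
`result = total * 12` → result = 120
So result = 120

Answer: 120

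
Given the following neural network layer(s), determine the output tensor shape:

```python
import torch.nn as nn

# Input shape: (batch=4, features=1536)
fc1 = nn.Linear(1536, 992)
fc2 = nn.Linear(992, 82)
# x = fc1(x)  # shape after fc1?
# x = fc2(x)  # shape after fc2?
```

Input: (4, 1536) -> after fc1: (4, 992) -> Output: (4, 82)

Answer: (4, 82)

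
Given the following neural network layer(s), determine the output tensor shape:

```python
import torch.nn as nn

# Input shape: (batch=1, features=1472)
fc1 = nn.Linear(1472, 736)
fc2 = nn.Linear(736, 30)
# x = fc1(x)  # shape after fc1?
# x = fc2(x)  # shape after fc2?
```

Input: (1, 1472) -> after fc1: (1, 736) -> Output: (1, 30)

Answer: (1, 30)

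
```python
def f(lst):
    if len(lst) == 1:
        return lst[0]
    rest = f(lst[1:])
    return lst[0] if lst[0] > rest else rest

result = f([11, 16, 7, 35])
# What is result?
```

Recursive max over [11, 16, 7, 35] = 35

Answer: 35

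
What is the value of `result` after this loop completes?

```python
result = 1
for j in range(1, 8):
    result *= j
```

7! = 5040
`result` takes the values: 1 → 2 → 6 → 24 → 120 → 720 → 5040

Answer: 5040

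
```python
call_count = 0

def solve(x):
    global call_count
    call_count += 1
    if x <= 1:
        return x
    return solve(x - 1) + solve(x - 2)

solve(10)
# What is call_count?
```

Calls(x) = 1 + Calls(x-1) + Calls(x-2); Calls(0)=Calls(1)=1. For x=10 this gives 177.

Answer: 177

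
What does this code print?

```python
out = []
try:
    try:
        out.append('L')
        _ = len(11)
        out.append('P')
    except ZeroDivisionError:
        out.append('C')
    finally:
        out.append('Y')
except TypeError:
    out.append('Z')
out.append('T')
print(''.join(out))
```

Execution trace: 'L' (inner try body) → 'Y' (inner finally) → 'Z' (outer except TypeError) → 'T' (after the try/except). Output: LYZT

Answer: LYZT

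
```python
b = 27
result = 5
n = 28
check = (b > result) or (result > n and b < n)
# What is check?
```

Trace:
`b = 27` → b = 27
`result = 5` → result = 5
`n = 28` → n = 28
`check = (b > result) or (result > n and b < n)` → check = True
So check = True

Answer: True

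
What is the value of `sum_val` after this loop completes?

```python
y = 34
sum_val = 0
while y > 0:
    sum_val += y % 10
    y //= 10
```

Sum digits of 34
`sum_val` takes the values: 0 → 4 → 7

Answer: 7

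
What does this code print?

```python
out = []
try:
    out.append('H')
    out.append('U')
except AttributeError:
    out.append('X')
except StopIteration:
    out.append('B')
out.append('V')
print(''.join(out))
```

Execution trace: 'H' (try body) → 'U' (try body, no exception) → 'V' (after the try/except). Output: HUV

Answer: HUV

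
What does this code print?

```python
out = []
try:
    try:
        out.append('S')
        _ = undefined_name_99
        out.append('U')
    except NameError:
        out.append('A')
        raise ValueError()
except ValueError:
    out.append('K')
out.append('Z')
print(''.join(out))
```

Execution trace: 'S' (inner try body) → 'A' (inner except NameError) → 'K' (outer except ValueError) → 'Z' (after the try/except). Output: SAKZ

Answer: SAKZ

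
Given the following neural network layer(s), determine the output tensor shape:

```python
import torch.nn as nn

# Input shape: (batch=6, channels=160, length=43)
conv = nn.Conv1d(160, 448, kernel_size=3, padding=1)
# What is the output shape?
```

Input: (6, 160, 43) -> Output: (6, 448, 43)

Answer: (6, 448, 43)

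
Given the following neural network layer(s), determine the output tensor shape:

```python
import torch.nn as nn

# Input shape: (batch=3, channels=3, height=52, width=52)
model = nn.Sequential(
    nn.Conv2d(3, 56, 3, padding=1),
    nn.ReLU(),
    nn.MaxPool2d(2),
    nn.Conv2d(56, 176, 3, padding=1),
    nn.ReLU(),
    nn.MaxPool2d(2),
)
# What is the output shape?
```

Input: (3, 3, 52, 52) -> after first Conv2d: (3, 56, 52, 52) -> after first MaxPool2d: (3, 56, 26, 26) -> after second Conv2d: (3, 176, 26, 26) -> Output: (3, 176, 13, 13)

Answer: (3, 176, 13, 13)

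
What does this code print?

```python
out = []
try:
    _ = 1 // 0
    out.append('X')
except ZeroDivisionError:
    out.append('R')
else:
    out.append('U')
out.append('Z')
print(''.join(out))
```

Execution trace: 'R' (except ZeroDivisionError) → 'Z' (after the try/except). Output: RZ

Answer: RZ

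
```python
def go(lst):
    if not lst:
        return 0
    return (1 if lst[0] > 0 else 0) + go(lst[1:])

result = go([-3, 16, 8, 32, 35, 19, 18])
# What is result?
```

Count of positive elements in [-3, 16, 8, 32, 35, 19, 18] = 6

Answer: 6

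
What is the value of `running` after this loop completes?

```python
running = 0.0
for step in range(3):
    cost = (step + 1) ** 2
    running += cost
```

Sum of squared losses 1² + 2² + ... + 3²
`running` takes the values: 0.0 → 1.0 → 5.0 → 14.0

Answer: 14.0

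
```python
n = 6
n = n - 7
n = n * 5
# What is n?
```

Trace:
`n = 6` → n = 6
`n = n - 7` → n = -1
`n = n * 5` → n = -5
So n = -5

Answer: -5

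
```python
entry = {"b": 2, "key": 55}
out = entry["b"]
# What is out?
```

Trace:
`entry = {"b": 2, "key": 55}` → entry = {'b': 2, 'key': 55}
`out = entry["b"]` → out = 2
So out = 2

Answer: 2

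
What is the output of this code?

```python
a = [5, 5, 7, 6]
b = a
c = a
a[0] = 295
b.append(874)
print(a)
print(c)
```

Key concept: multiple aliases.
Step by step:
`a = [5, 5, 7, 6]` → a = [5, 5, 7, 6]
`b = a` → b = [5, 5, 7, 6] (same object as a)
`c = a` → c = [5, 5, 7, 6] (same object as a, b)
`a[0] = 295` → a = [295, 5, 7, 6] (same object as b, c); b = [295, 5, 7, 6] (same object as a, c); c = [295, 5, 7, 6] (same object as a, b)
`b.append(874)` → a = [295, 5, 7, 6, 874] (same object as b, c); b = [295, 5, 7, 6, 874] (same object as a, c); c = [295, 5, 7, 6, 874] (same object as a, b)
`print(a)` → prints [295, 5, 7, 6, 874]
`print(c)` → prints [295, 5, 7, 6, 874]

Answer:
[295, 5, 7, 6, 874]
[295, 5, 7, 6, 874]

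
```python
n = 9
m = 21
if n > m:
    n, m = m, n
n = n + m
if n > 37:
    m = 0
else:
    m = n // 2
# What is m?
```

Trace:
`n = 9` → n = 9
`m = 21` → m = 21
`if n > m: ...` → n > m is False → no variable changes
`n = n + m` → n = 30
`if n > 37: ...` → n > 37 is False, take else branch → m = 15
So m = 15

Answer: 15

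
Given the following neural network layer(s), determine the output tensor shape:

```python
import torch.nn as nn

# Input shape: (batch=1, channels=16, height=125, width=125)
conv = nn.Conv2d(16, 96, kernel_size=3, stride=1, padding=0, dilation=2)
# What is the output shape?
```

Input: (1, 16, 125, 125) -> Output: (1, 96, 121, 121)

Answer: (1, 96, 121, 121)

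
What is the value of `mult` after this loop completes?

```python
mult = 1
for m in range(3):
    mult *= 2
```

2^3 = 8
`mult` takes the values: 1 → 2 → 4 → 8

Answer: 8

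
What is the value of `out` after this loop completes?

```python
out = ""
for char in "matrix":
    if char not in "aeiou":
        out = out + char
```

Remove vowels from 'matrix'
`out` takes the values: "" → "m" → "mt" → "mtr" → "mtrx"

Answer: "mtrx"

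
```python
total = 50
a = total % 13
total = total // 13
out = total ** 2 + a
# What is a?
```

Trace:
`total = 50` → total = 50
`a = total % 13` → a = 11
`total = total // 13` → total = 3
`out = total ** 2 + a` → out = 20
So a = 11

Answer: 11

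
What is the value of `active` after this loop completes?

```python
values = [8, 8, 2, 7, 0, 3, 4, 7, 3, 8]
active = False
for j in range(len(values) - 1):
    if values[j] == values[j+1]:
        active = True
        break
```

Check consecutive duplicates in [8, 8, 2, 7, 0, 3, 4, 7, 3, 8]
`active` takes the values: False → True

Answer: True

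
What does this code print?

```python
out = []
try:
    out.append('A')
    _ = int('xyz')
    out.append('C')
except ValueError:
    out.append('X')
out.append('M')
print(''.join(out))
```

Execution trace: 'A' (try body) → 'X' (except ValueError) → 'M' (after the try/except). Output: AXM

Answer: AXM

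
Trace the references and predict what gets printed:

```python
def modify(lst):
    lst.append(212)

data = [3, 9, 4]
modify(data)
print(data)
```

Key concept: function modifies passed list.
Step by step:
`data = [3, 9, 4]` → data = [3, 9, 4]
`modify(data)` → data = [3, 9, 4, 212]
`print(data)` → prints [3, 9, 4, 212]

Answer: [3, 9, 4, 212]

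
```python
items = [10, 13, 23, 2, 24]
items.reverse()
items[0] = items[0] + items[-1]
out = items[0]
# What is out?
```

Trace:
`items = [10, 13, 23, 2, 24]` → items = [10, 13, 23, 2, 24]
`items.reverse()` → items = [24, 2, 23, 13, 10]
`items[0] = items[0] + items[-1]` → items = [34, 2, 23, 13, 10]
`out = items[0]` → out = 34
So out = 34

Answer: 34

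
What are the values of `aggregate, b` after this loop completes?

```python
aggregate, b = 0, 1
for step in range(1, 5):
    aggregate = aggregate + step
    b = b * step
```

Sum and factorial of 1 to 4
`aggregate, b` takes the values: (0, 1) → (1, 1) → (3, 1) → (3, 2) → (6, 2) → (6, 6) → (10, 6) → (10, 24)

Answer: 10, 24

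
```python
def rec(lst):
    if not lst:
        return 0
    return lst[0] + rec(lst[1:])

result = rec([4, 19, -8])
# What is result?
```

4 + 19 + (-8) + 0 = 15

Answer: 15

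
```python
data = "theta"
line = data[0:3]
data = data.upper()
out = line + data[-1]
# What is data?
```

Trace:
`data = "theta"` → data = 'theta'
`line = data[0:3]` → line = 'the'
`data = data.upper()` → data = 'THETA'
`out = line + data[-1]` → out = 'theA'
So data = 'THETA'

Answer: 'THETA'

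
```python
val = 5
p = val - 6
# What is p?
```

Trace:
`val = 5` → val = 5
`p = val - 6` → p = -1
So p = -1

Answer: -1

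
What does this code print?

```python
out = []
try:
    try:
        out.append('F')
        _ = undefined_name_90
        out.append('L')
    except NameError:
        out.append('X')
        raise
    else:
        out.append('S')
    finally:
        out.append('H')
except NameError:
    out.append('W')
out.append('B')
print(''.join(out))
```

Execution trace: 'F' (inner try body) → 'X' (inner except NameError) → 'H' (inner finally) → 'W' (outer except NameError) → 'B' (after the try/except). Output: FXHWB

Answer: FXHWB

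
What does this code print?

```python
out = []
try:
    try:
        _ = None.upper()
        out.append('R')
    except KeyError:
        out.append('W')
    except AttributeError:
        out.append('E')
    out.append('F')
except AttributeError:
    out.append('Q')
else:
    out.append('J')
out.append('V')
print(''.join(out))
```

Execution trace: 'E' (inner except AttributeError) → 'F' (try body, no exception) → 'J' (else) → 'V' (after the try/except). Output: EFJV

Answer: EFJV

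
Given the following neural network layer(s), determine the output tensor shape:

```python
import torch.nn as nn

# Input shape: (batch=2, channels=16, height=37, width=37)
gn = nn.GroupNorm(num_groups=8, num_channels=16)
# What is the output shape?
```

Input: (2, 16, 37, 37) -> Output: (2, 16, 37, 37)

Answer: (2, 16, 37, 37)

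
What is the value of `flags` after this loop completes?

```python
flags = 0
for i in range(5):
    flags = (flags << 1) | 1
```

Build 5 consecutive 1-bits: 0b11111
`flags` takes the values: 0 → 1 → 3 → 7 → 15 → 31

Answer: 31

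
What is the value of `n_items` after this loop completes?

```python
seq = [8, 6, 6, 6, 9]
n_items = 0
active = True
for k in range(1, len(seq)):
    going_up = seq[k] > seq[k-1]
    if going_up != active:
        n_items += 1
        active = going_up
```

Count direction changes in [8, 6, 6, 6, 9]
`n_items` takes the values: 0 → 1 → 2

Answer: 2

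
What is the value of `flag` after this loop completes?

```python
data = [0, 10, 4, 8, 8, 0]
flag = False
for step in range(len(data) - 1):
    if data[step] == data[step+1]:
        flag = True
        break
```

Check consecutive duplicates in [0, 10, 4, 8, 8, 0]
`flag` takes the values: False → True

Answer: True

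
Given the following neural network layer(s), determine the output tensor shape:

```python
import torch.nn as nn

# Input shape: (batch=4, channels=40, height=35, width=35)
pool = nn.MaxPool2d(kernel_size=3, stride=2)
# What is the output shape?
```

Input: (4, 40, 35, 35) -> Output: (4, 40, 17, 17)

Answer: (4, 40, 17, 17)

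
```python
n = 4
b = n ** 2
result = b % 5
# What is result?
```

Trace:
`n = 4` → n = 4
`b = n ** 2` → b = 16
`result = b % 5` → result = 1
So result = 1

Answer: 1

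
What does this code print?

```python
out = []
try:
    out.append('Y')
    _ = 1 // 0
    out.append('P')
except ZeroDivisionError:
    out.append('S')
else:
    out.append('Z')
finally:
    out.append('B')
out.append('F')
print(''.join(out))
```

Execution trace: 'Y' (try body) → 'S' (except ZeroDivisionError) → 'B' (finally) → 'F' (after the try/except). Output: YSBF

Answer: YSBF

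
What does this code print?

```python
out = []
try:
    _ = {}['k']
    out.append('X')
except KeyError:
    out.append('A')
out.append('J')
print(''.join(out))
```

Execution trace: 'A' (except KeyError) → 'J' (after the try/except). Output: AJ

Answer: AJ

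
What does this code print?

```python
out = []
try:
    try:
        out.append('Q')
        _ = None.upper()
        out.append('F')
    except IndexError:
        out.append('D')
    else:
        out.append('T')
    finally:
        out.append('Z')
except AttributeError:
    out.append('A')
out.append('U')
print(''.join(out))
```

Execution trace: 'Q' (inner try body) → 'Z' (inner finally) → 'A' (outer except AttributeError) → 'U' (after the try/except). Output: QZAU

Answer: QZAU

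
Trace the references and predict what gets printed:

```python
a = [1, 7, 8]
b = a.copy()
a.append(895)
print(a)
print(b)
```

Key concept: list.copy() creates independent copy.
Step by step:
`a = [1, 7, 8]` → a = [1, 7, 8]
`b = a.copy()` → b = [1, 7, 8]
`a.append(895)` → a = [1, 7, 8, 895]
`print(a)` → prints [1, 7, 8, 895]
`print(b)` → prints [1, 7, 8]

Answer:
[1, 7, 8, 895]
[1, 7, 8]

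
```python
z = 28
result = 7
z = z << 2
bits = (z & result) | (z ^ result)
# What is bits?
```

Trace:
`z = 28` → z = 28
`result = 7` → result = 7
`z = z << 2` → z = 112
`bits = (z & result) | (z ^ result)` → bits = 119
So bits = 119

Answer: 119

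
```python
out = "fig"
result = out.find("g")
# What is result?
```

Trace:
`out = "fig"` → out = 'fig'
`result = out.find("g")` → result = 2
So result = 2

Answer: 2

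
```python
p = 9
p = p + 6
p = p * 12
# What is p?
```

Trace:
`p = 9` → p = 9
`p = p + 6` → p = 15
`p = p * 12` → p = 180
So p = 180

Answer: 180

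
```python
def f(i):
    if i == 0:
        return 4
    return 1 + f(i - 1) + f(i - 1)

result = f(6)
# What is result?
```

f(i) = 1 + 2·f(i-1), f(0)=4. Closed form: (4+1)·2^6 - 1 = 319.

Answer: 319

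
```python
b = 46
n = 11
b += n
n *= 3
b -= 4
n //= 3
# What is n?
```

Trace:
`b = 46` → b = 46
`n = 11` → n = 11
`b += n` → b = 57
`n *= 3` → n = 33
`b -= 4` → b = 53
`n //= 3` → n = 11
So n = 11

Answer: 11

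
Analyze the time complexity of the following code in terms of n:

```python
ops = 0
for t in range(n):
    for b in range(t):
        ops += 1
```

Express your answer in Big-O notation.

Each loop level contributes: n × n. Multiplying the contributions gives O(n^2).

Answer: O(n^2)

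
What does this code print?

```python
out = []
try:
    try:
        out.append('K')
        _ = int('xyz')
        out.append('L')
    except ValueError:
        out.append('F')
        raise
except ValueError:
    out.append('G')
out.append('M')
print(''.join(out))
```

Execution trace: 'K' (inner try body) → 'F' (inner except ValueError) → 'G' (outer except ValueError) → 'M' (after the try/except). Output: KFGM

Answer: KFGM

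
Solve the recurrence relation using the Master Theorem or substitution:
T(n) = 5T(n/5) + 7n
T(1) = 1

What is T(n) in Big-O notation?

By Master Theorem: a=5, b=5, f(n)=7n. Since log_5(5) = 1 and f(n) = Θ(n^1), Case 2 applies. T(n) = O(n log n).

Answer: O(n log n)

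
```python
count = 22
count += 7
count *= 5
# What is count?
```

Trace:
`count = 22` → count = 22
`count += 7` → count = 29
`count *= 5` → count = 145
So count = 145

Answer: 145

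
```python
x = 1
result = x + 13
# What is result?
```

Trace:
`x = 1` → x = 1
`result = x + 13` → result = 14
So result = 14

Answer: 14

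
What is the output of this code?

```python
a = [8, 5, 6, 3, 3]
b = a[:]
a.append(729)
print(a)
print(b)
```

Key concept: slice [:] creates copy.
Step by step:
`a = [8, 5, 6, 3, 3]` → a = [8, 5, 6, 3, 3]
`b = a[:]` → b = [8, 5, 6, 3, 3]
`a.append(729)` → a = [8, 5, 6, 3, 3, 729]
`print(a)` → prints [8, 5, 6, 3, 3, 729]
`print(b)` → prints [8, 5, 6, 3, 3]

Answer:
[8, 5, 6, 3, 3, 729]
[8, 5, 6, 3, 3]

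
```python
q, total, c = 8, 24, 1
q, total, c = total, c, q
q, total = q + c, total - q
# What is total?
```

Trace:
`q, total, c = 8, 24, 1` → q = 8; total = 24; c = 1
`q, total, c = total, c, q` → q = 24; total = 1; c = 8
`q, total = q + c, total - q` → q = 32; total = -23
So total = -23

Answer: -23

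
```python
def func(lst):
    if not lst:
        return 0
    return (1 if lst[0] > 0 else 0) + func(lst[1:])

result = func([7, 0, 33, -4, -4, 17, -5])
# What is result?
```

Count of positive elements in [7, 0, 33, -4, -4, 17, -5] = 3

Answer: 3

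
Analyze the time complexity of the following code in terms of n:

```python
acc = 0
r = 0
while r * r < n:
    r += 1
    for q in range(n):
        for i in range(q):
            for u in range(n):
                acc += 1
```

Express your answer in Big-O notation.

Each loop level contributes: √n × n × n × n. Multiplying the contributions gives O(n^3√n).

Answer: O(n^3√n)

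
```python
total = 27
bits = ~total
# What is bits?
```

Trace:
`total = 27` → total = 27
`bits = ~total` → bits = -28
So bits = -28

Answer: -28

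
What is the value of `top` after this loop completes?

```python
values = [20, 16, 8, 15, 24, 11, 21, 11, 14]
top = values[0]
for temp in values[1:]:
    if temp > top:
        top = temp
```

Maximum of [20, 16, 8, 15, 24, 11, 21, 11, 14]
`top` takes the values: 20 → 24

Answer: 24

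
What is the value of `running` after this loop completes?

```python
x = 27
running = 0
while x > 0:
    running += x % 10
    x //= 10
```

Sum digits of 27
`running` takes the values: 0 → 7 → 9

Answer: 9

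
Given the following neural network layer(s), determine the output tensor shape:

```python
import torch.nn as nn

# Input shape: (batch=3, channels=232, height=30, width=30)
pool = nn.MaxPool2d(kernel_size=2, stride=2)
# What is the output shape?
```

Input: (3, 232, 30, 30) -> Output: (3, 232, 15, 15)

Answer: (3, 232, 15, 15)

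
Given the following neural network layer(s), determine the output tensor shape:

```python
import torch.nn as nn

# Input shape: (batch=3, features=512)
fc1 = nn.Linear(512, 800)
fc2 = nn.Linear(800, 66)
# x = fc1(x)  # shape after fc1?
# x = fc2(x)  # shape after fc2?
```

Input: (3, 512) -> after fc1: (3, 800) -> Output: (3, 66)

Answer: (3, 66)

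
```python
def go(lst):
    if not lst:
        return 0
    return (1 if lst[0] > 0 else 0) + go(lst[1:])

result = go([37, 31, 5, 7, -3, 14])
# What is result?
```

Count of positive elements in [37, 31, 5, 7, -3, 14] = 5

Answer: 5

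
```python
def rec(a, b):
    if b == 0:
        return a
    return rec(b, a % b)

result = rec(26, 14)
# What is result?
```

rec(26, 14) -> rec(14, 12) -> rec(12, 2) -> rec(2, 0) -> 2

Answer: 2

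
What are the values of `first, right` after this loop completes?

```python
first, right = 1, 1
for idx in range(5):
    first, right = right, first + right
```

Fibonacci: after 5 iterations
`first, right` takes the values: (1, 1) → (1, 2) → (2, 3) → (3, 5) → (5, 8) → (8, 13)

Answer: 8, 13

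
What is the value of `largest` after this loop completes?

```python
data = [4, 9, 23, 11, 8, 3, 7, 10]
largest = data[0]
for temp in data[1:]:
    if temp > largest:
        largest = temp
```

Maximum of [4, 9, 23, 11, 8, 3, 7, 10]
`largest` takes the values: 4 → 9 → 23

Answer: 23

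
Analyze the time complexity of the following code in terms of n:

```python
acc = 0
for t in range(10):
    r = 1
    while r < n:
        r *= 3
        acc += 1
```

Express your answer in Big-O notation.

Each loop level contributes: 1 × log n. Multiplying the contributions gives O(log n).

Answer: O(log n)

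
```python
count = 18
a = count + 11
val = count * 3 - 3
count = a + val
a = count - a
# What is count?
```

Trace:
`count = 18` → count = 18
`a = count + 11` → a = 29
`val = count * 3 - 3` → val = 51
`count = a + val` → count = 80
`a = count - a` → a = 51
So count = 80

Answer: 80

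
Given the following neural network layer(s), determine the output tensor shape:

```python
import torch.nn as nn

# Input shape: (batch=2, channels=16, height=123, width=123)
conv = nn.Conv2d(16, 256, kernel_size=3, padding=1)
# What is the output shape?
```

Input: (2, 16, 123, 123) -> Output: (2, 256, 123, 123)

Answer: (2, 256, 123, 123)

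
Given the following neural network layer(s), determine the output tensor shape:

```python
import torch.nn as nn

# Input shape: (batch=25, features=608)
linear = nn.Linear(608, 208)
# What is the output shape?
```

Input: (25, 608) -> Output: (25, 208)

Answer: (25, 208)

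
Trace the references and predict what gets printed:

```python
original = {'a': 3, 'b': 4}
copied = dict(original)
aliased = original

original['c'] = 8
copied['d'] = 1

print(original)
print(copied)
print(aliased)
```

Key concept: dict() creates copy, assignment creates alias.
Step by step:
`original = {'a': 3, 'b': 4}` → original = {'a': 3, 'b': 4}
`copied = dict(original)` → copied = {'a': 3, 'b': 4}
`aliased = original` → aliased = {'a': 3, 'b': 4} (same object as original)
`original['c'] = 8` → original = {'a': 3, 'b': 4, 'c': 8} (same object as aliased); aliased = {'a': 3, 'b': 4, 'c': 8} (same object as original)
`copied['d'] = 1` → copied = {'a': 3, 'b': 4, 'd': 1}
`print(original)` → prints {'a': 3, 'b': 4, 'c': 8}
`print(copied)` → prints {'a': 3, 'b': 4, 'd': 1}
`print(aliased)` → prints {'a': 3, 'b': 4, 'c': 8}

Answer:
{'a': 3, 'b': 4, 'c': 8}
{'a': 3, 'b': 4, 'd': 1}
{'a': 3, 'b': 4, 'c': 8}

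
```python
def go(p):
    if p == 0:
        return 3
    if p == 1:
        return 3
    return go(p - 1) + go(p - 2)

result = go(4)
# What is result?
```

Build up from base cases: go(0)=3, go(1)=3, go(2)=6, go(3)=9, go(4)=15

Answer: 15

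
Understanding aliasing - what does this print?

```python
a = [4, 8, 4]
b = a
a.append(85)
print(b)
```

Key concept: basic list aliasing.
Step by step:
`a = [4, 8, 4]` → a = [4, 8, 4]
`b = a` → b = [4, 8, 4] (same object as a)
`a.append(85)` → a = [4, 8, 4, 85] (same object as b); b = [4, 8, 4, 85] (same object as a)
`print(b)` → prints [4, 8, 4, 85]

Answer: [4, 8, 4, 85]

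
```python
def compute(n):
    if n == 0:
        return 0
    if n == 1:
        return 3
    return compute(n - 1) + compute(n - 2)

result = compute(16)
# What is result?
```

Build up from base cases: compute(0)=0, compute(1)=3, compute(2)=3, compute(3)=6, compute(4)=9, compute(5)=15, compute(6)=24, ..., compute(16)=2961

Answer: 2961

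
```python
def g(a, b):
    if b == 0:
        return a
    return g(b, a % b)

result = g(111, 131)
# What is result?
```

g(111, 131) -> g(131, 111) -> g(111, 20) -> g(20, 11) -> g(11, 9) -> g(9, 2) -> g(2, 1) -> g(1, 0) -> 1

Answer: 1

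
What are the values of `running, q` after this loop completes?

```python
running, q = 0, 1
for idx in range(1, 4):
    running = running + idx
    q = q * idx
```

Sum and factorial of 1 to 3
`running, q` takes the values: (0, 1) → (1, 1) → (3, 1) → (3, 2) → (6, 2) → (6, 6)

Answer: 6, 6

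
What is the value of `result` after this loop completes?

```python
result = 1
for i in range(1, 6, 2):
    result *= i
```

Product of 1, 3, 5, ... up to 5
`result` takes the values: 1 → 3 → 15

Answer: 15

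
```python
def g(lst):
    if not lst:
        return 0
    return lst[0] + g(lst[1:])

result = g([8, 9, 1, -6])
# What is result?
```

8 + 9 + 1 + (-6) + 0 = 12

Answer: 12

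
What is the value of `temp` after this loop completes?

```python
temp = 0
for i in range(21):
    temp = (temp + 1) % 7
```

Increment mod 7, 21 times = 0
`temp` takes the values: 0 → 1 → 2 → 3 → 4 → 5 → 6 → 0 → 1 → 2 → 3 → 4 → 5 → 6 → 0 → 1 → 2 → 3 → 4 → 5 → 6 → 0

Answer: 0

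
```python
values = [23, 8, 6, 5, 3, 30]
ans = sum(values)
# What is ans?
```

Trace:
`values = [23, 8, 6, 5, 3, 30]` → values = [23, 8, 6, 5, 3, 30]
`ans = sum(values)` → ans = 75
So ans = 75

Answer: 75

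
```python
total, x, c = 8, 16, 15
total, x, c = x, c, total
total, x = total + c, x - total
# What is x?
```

Trace:
`total, x, c = 8, 16, 15` → total = 8; x = 16; c = 15
`total, x, c = x, c, total` → total = 16; x = 15; c = 8
`total, x = total + c, x - total` → total = 24; x = -1
So x = -1

Answer: -1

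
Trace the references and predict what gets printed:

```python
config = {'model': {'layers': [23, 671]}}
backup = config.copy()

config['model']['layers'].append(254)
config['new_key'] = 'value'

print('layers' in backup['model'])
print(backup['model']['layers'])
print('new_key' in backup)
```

Key concept: shallow copy gotcha with nested dict.
Step by step:
`config = {'model': {'layers': [23, 671]}}` → config = {'model': {'layers': [23, 671]}}
`backup = config.copy()` → backup = {'model': {'layers': [23, 671]}}
`config['model']['layers'].append(254)` → config = {'model': {'layers': [23, 671, 254]}}; backup = {'model': {'layers': [23, 671, 254]}}
`config['new_key'] = 'value'` → config = {'model': {'layers': [23, 671, 254]}, 'new_key': 'value'}
`print('layers' in backup['model'])` → prints True
`print(backup['model']['layers'])` → prints [23, 671, 254]
`print('new_key' in backup)` → prints False

Answer:
True
[23, 671, 254]
False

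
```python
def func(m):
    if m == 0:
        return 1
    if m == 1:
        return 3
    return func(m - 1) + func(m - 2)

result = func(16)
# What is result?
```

Build up from base cases: func(0)=1, func(1)=3, func(2)=4, func(3)=7, func(4)=11, func(5)=18, func(6)=29, ..., func(16)=3571

Answer: 3571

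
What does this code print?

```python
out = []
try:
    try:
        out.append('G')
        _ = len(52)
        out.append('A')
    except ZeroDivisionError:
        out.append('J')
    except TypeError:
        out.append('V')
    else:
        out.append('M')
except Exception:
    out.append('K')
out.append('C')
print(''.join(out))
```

Execution trace: 'G' (inner try body) → 'V' (inner except TypeError) → 'C' (after the try/except). Output: GVC

Answer: GVC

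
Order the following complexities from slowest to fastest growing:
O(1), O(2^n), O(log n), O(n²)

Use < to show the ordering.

Ordered by growth rate: O(1) < O(log n) < O(n²) < O(2^n)

Answer: O(1) < O(log n) < O(n²) < O(2^n)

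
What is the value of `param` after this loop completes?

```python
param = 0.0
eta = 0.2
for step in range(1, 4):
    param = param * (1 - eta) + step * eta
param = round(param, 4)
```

Moving average with lr=0.2
`param` takes the values: 0.0 → 0.2 → 0.56 → 1.048

Answer: 1.048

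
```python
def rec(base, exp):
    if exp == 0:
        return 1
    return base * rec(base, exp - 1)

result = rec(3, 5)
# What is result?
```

rec(3, 5) = 3 * 3 * 3 * 3 * 3 = 243

Answer: 243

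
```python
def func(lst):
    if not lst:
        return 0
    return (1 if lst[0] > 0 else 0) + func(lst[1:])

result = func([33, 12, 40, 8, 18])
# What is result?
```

Count of positive elements in [33, 12, 40, 8, 18] = 5

Answer: 5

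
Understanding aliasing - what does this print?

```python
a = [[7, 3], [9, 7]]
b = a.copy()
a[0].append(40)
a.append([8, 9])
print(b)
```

Key concept: shallow copy with nested lists.
Step by step:
`a = [[7, 3], [9, 7]]` → a = [[7, 3], [9, 7]]
`b = a.copy()` → b = [[7, 3], [9, 7]]
`a[0].append(40)` → a = [[7, 3, 40], [9, 7]]; b = [[7, 3, 40], [9, 7]]
`a.append([8, 9])` → a = [[7, 3, 40], [9, 7], [8, 9]]
`print(b)` → prints [[7, 3, 40], [9, 7]]

Answer: [[7, 3, 40], [9, 7]]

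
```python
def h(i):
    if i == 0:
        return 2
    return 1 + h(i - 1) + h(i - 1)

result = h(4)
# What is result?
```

h(i) = 1 + 2·h(i-1), h(0)=2. Closed form: (2+1)·2^4 - 1 = 47.

Answer: 47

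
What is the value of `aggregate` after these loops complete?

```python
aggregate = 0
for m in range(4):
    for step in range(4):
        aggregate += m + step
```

Sum of all m+step for m,step in 4x4
`aggregate` takes the values: 0 → 1 → 3 → 6 → 7 → 9 → 12 → 16 → 18 → 21 → 25 → 30 → 33 → 37 → 42 → 48

Answer: 48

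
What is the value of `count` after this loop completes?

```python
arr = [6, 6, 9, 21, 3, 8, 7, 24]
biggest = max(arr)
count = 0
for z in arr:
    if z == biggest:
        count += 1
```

Count of max value 24 in [6, 6, 9, 21, 3, 8, 7, 24]
`count` takes the values: 0 → 1

Answer: 1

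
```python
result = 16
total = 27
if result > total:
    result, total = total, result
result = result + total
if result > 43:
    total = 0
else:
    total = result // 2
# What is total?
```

Trace:
`result = 16` → result = 16
`total = 27` → total = 27
`if result > total: ...` → result > total is False → no variable changes
`result = result + total` → result = 43
`if result > 43: ...` → result > 43 is False, take else branch → total = 21
So total = 21

Answer: 21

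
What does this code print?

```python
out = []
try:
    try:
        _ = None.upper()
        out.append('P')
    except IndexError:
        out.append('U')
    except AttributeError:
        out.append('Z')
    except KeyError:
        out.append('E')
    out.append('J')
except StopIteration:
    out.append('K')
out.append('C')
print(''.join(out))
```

Execution trace: 'Z' (inner except AttributeError) → 'J' (try body, no exception) → 'C' (after the try/except). Output: ZJC

Answer: ZJC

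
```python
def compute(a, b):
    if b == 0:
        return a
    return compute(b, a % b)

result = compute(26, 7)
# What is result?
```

compute(26, 7) -> compute(7, 5) -> compute(5, 2) -> compute(2, 1) -> compute(1, 0) -> 1

Answer: 1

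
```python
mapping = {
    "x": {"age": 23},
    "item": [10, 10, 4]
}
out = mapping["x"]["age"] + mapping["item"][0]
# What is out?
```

Trace:
`mapping = { ...` → mapping = {'x': {'age': 23}, 'item': [10, 10, 4]}
`out = mapping["x"]["age"] + mapping["item"][0]` → out = 33
So out = 33

Answer: 33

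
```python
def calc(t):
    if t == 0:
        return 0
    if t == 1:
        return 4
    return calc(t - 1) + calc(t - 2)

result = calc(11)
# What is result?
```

Build up from base cases: calc(0)=0, calc(1)=4, calc(2)=4, calc(3)=8, calc(4)=12, calc(5)=20, calc(6)=32, ..., calc(11)=356

Answer: 356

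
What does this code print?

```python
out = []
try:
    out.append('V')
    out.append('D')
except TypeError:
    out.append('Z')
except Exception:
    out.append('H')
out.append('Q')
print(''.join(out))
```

Execution trace: 'V' (try body) → 'D' (try body, no exception) → 'Q' (after the try/except). Output: VDQ

Answer: VDQ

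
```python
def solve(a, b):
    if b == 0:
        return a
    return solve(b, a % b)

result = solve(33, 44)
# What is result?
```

solve(33, 44) -> solve(44, 33) -> solve(33, 11) -> solve(11, 0) -> 11

Answer: 11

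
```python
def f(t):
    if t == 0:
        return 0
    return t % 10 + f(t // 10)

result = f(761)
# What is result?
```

Sum of digits of 761: 1 + 6 + 7 = 14

Answer: 14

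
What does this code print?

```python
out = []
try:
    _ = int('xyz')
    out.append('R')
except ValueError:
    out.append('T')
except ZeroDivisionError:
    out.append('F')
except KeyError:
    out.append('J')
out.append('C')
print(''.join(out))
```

Execution trace: 'T' (except ValueError) → 'C' (after the try/except). Output: TC

Answer: TC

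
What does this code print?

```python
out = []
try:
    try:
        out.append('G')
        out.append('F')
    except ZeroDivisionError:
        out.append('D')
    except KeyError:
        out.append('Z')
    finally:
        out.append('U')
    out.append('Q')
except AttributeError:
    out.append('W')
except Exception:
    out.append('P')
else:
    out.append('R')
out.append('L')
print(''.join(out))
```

Execution trace: 'G' (inner try body) → 'F' (inner try body, no exception) → 'U' (inner finally) → 'Q' (try body, no exception) → 'R' (else) → 'L' (after the try/except). Output: GFUQRL

Answer: GFUQRL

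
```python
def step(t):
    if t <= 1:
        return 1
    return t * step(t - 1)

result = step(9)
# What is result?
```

step(9) = 9 * 8 * 7 * 6 * 5 * 4 * 3 * 2 * 1 = 362880

Answer: 362880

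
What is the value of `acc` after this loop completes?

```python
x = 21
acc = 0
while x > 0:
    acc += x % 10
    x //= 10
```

Sum digits of 21
`acc` takes the values: 0 → 1 → 3

Answer: 3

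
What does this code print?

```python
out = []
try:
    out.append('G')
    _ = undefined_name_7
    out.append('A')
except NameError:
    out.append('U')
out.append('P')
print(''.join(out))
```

Execution trace: 'G' (try body) → 'U' (except NameError) → 'P' (after the try/except). Output: GUP

Answer: GUP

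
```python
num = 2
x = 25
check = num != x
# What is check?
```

Trace:
`num = 2` → num = 2
`x = 25` → x = 25
`check = num != x` → check = True
So check = True

Answer: True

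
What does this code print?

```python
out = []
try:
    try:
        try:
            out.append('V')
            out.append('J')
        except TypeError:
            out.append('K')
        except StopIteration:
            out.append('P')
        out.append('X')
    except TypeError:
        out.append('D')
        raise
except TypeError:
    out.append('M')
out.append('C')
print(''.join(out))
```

Execution trace: 'V' (inner try body) → 'J' (inner try body, no exception) → 'X' (try body, no exception) → 'C' (after the try/except). Output: VJXC

Answer: VJXC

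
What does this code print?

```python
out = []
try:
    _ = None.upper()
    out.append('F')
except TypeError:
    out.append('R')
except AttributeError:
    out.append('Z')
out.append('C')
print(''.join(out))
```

Execution trace: 'Z' (except AttributeError) → 'C' (after the try/except). Output: ZC

Answer: ZC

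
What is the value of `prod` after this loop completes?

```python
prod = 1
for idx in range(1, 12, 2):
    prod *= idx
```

Product of 1, 3, 5, ... up to 11
`prod` takes the values: 1 → 3 → 15 → 105 → 945 → 10395

Answer: 10395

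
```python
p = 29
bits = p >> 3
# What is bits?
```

Trace:
`p = 29` → p = 29
`bits = p >> 3` → bits = 3
So bits = 3

Answer: 3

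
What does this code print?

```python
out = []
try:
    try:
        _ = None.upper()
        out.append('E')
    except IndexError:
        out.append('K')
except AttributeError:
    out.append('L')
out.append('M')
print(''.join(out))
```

Execution trace: 'L' (outer except AttributeError) → 'M' (after the try/except). Output: LM

Answer: LM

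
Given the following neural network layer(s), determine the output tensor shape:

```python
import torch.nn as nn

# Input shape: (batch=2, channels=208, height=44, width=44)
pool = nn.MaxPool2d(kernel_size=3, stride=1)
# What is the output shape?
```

Input: (2, 208, 44, 44) -> Output: (2, 208, 42, 42)

Answer: (2, 208, 42, 42)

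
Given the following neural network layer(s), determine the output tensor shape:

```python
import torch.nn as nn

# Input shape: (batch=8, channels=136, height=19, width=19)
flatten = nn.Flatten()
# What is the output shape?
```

Input: (8, 136, 19, 19) -> Output: (8, 49096)

Answer: (8, 49096)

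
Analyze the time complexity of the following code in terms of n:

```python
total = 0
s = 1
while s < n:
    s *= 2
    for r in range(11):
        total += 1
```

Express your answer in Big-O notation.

Each loop level contributes: log n × 1. Multiplying the contributions gives O(log n).

Answer: O(log n)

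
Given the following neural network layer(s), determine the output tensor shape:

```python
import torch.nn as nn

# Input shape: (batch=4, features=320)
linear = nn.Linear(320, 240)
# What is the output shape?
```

Input: (4, 320) -> Output: (4, 240)

Answer: (4, 240)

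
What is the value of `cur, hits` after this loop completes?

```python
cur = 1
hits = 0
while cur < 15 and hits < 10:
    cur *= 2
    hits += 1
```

Double until >= 15 or 10 iterations
`cur, hits` takes the values: (1, 0) → (2, 0) → (2, 1) → (4, 1) → (4, 2) → (8, 2) → (8, 3) → (16, 3) → (16, 4)

Answer: 16, 4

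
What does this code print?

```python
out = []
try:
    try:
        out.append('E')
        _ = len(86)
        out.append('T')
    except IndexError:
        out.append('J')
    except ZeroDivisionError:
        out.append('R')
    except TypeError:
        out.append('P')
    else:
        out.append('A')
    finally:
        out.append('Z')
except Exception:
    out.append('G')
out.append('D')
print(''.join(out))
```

Execution trace: 'E' (inner try body) → 'P' (inner except TypeError) → 'Z' (inner finally) → 'D' (after the try/except). Output: EPZD

Answer: EPZD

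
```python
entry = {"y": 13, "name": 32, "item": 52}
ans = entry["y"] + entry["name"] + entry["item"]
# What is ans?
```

Trace:
`entry = {"y": 13, "name": 32, "item": 52}` → entry = {'y': 13, 'name': 32, 'item': 52}
`ans = entry["y"] + entry["name"] + entry["item"]` → ans = 97
So ans = 97

Answer: 97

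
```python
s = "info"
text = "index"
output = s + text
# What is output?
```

Trace:
`s = "info"` → s = 'info'
`text = "index"` → text = 'index'
`output = s + text` → output = 'infoindex'
So output = 'infoindex'

Answer: 'infoindex'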